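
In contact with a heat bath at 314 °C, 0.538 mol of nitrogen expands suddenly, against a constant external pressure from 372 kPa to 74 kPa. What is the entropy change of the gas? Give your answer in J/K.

Entropy is a state function, so ΔS_gas depends only on the end states.
For an isothermal ideal gas ΔS_gas = nR ln(P₁/P₂) = 0.538 × 8.314 × ln(372/74) = 7.22 J/K.

ΔS_gas = 7.22 J/K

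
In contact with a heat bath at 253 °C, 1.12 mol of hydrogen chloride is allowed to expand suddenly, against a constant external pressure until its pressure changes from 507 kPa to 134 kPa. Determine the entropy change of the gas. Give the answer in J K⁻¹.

Entropy is a state function, so ΔS_gas depends only on the end states.
For an isothermal ideal gas ΔS_gas = nR ln(P₁/P₂) = 1.12 × 8.314 × ln(507/134) = 12.4 J/K.

ΔS_gas = 12.4 J/K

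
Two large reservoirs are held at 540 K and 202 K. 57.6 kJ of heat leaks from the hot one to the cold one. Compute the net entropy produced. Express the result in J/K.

ΔS_total = 178 J/K

ΔS_hot = −Q/T_H = −57600/540 = -106.7 J/K and ΔS_cold = +Q/T_C = 57600/202 = 285.1 J/K.
ΔS_total = -106.7 + 285.1 = 178 J/K, positive as the second law requires.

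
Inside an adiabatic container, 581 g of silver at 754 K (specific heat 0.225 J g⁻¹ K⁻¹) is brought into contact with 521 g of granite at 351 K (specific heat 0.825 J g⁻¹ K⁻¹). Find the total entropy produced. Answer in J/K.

ΔS_total = 33 J/K

Energy balance: T_f = (m₁c₁T₁ + m₂c₂T₂)/(m₁c₁ + m₂c₂) = 444.98 K.
ΔS₁ = m₁c₁ ln(T_f/T₁) = 130.725 × ln(444.98/754) = -68.939 J/K.
ΔS₂ = m₂c₂ ln(T_f/T₂) = 429.825 × ln(444.98/351) = 101.98 J/K.
ΔS_total = -68.939 + 101.98 = 33 J/K.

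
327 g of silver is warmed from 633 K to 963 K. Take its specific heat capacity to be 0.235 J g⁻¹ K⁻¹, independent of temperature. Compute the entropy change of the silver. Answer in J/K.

ΔS = 32.2 J/K

ΔS = ∫dQ_rev/T = m c ln(T₂/T₁) = 327 × 0.235 × ln(963/633) = 32.2 J/K.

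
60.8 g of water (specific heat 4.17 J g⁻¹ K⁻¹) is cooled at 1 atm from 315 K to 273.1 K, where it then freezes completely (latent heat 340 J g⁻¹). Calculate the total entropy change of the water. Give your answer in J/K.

Cooling step: ΔS₁ = m c ln(T_tr/T_i) = 60.8 × 4.17 × ln(273.1/315) = -36.19 J/K.
Phase change: ΔS₂ = −mL/T_tr = −60.8 × 340 / 273.1 = -75.69 J/K.
ΔS_total = (-36.19) + (-75.69) = -112 J/K.

ΔS = -112 J/K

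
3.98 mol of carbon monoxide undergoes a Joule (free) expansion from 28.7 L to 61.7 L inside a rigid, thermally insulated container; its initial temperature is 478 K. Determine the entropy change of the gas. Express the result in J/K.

No heat is exchanged and no work is done, so the ideal-gas temperature stays constant.
Entropy is a state function; using a reversible isothermal path, ΔS_gas = nR ln(V₂/V₁) = 3.98 × 8.314 × ln(61.7/28.7) = 25.3 J/K.

ΔS_gas = 25.3 J/K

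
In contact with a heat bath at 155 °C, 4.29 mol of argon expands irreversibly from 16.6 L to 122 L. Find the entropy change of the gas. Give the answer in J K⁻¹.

Entropy is a state function, so ΔS_gas depends only on the end states.
For an isothermal ideal gas ΔS_gas = nR ln(V₂/V₁) = 4.29 × 8.314 × ln(122/16.6) = 71.1 J/K.

ΔS_gas = 71.1 J/K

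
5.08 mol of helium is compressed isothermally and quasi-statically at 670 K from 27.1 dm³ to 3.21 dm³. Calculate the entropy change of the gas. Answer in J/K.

ΔS_gas = -90.1 J/K

For an isothermal ideal gas ΔS_gas = nR ln(V₂/V₁) = 5.08 × 8.314 × ln(3.21/27.1) = -90.1 J/K.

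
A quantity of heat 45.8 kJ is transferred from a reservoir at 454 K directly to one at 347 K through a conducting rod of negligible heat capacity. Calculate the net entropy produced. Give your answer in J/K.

ΔS_hot = −Q/T_H = −45800/454 = -100.9 J/K and ΔS_cold = +Q/T_C = 45800/347 = 132 J/K.
ΔS_total = -100.9 + 132 = 31.1 J/K, positive as the second law requires.

ΔS_total = 31.1 J/K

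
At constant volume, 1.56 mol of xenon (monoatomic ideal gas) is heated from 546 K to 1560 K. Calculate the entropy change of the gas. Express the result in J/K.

ΔS = 20.4 J/K

At constant volume, ΔS = nC_V ln(T₂/T₁) with C_V = 3R/2 = 12.47 J mol⁻¹ K⁻¹.
ΔS = 1.56 × 12.47 × ln(1560/546) = 20.4 J/K.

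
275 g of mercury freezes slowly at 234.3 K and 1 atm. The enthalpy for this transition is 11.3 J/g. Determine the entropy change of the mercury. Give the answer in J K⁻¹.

Heat released by the substance: Q = −mL = −275 × 11.3 = −3107.5 J.
At constant T, ΔS = Q_rev/T = −3107.5 / 234.3 = -13.3 J/K.

ΔS = -13.3 J/K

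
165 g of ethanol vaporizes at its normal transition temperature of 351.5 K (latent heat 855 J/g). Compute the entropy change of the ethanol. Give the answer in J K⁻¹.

ΔS = 401 J/K

Heat absorbed by the substance: Q = mL = 165 × 855 = 141075 J.
At constant T, ΔS = Q_rev/T = 141075 / 351.5 = 401 J/K.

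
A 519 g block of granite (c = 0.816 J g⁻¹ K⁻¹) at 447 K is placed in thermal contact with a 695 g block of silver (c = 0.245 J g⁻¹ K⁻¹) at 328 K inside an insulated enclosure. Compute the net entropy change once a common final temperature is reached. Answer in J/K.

ΔS_total = 5.55 J/K

Energy balance: T_f = (m₁c₁T₁ + m₂c₂T₂)/(m₁c₁ + m₂c₂) = 412.87 K.
ΔS₁ = m₁c₁ ln(T_f/T₁) = 423.504 × ln(412.87/447) = -33.632 J/K.
ΔS₂ = m₂c₂ ln(T_f/T₂) = 170.275 × ln(412.87/328) = 39.186 J/K.
ΔS_total = -33.632 + 39.186 = 5.55 J/K.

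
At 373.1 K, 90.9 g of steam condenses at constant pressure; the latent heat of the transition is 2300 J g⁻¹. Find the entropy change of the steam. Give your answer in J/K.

Heat released by the substance: Q = −mL = −90.9 × 2300 = −209070 J.
At constant T, ΔS = Q_rev/T = −209070 / 373.1 = -560 J/K.

ΔS = -560 J/K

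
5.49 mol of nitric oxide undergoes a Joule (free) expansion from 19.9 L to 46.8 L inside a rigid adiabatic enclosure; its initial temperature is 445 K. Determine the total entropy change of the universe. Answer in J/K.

ΔS_universe = 39 J/K

For an ideal gas in free expansion Q = 0 and W = 0, so T is unchanged.
Entropy is a state function; using a reversible isothermal path, ΔS_gas = nR ln(V₂/V₁) = 5.49 × 8.314 × ln(46.8/19.9) = 39 J/K.
The insulated surroundings exchange no heat, so ΔS_surr = 0 and ΔS_universe = ΔS_gas.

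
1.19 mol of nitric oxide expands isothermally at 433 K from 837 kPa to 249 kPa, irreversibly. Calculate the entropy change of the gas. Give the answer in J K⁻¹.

ΔS_gas = 12 J/K

Entropy is a state function, so ΔS_gas depends only on the end states.
For an isothermal ideal gas ΔS_gas = nR ln(P₁/P₂) = 1.19 × 8.314 × ln(837/249) = 12 J/K.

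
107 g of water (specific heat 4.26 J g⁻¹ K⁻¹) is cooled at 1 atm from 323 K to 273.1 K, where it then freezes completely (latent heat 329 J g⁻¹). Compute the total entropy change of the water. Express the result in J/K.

Cooling step: ΔS₁ = m c ln(T_tr/T_i) = 107 × 4.26 × ln(273.1/323) = -76.49 J/K.
Phase change: ΔS₂ = −mL/T_tr = −107 × 329 / 273.1 = -128.9 J/K.
ΔS_total = (-76.49) + (-128.9) = -205 J/K.

ΔS = -205 J/K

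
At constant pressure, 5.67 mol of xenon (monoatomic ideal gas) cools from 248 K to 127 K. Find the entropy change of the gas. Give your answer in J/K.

At constant pressure, ΔS = nC_p ln(T₂/T₁) with C_p = 5R/2 = 20.79 J mol⁻¹ K⁻¹.
ΔS = 5.67 × 20.79 × ln(127/248) = -78.9 J/K.

ΔS = -78.9 J/K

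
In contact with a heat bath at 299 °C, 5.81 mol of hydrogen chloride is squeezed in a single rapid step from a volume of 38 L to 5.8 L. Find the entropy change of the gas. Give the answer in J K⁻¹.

ΔS_gas = -90.8 J/K

Entropy is a state function, so ΔS_gas depends only on the end states.
For an isothermal ideal gas ΔS_gas = nR ln(V₂/V₁) = 5.81 × 8.314 × ln(5.8/38) = -90.8 J/K.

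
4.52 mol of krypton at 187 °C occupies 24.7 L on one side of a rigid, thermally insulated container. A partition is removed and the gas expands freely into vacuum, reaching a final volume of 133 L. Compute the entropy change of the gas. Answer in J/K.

No heat is exchanged and no work is done, so the ideal-gas temperature stays constant.
Entropy is a state function; using a reversible isothermal path, ΔS_gas = nR ln(V₂/V₁) = 4.52 × 8.314 × ln(133/24.7) = 63.3 J/K.

ΔS_gas = 63.3 J/K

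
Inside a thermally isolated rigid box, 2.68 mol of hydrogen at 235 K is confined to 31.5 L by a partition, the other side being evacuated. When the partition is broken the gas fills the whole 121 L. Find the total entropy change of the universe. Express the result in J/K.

No heat is exchanged and no work is done, so the ideal-gas temperature stays constant.
Entropy is a state function; using a reversible isothermal path, ΔS_gas = nR ln(V₂/V₁) = 2.68 × 8.314 × ln(121/31.5) = 30 J/K.
The insulated surroundings exchange no heat, so ΔS_surr = 0 and ΔS_universe = ΔS_gas.

ΔS_universe = 30 J/K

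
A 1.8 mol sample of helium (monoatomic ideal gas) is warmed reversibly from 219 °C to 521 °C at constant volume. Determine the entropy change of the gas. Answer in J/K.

In kelvin: T₁ = 492.15 K, T₂ = 794.15 K. At constant volume, ΔS = nC_V ln(T₂/T₁) with C_V = 3R/2 = 12.47 J mol⁻¹ K⁻¹.
ΔS = 1.8 × 12.47 × ln(794.15/492.15) = 10.7 J/K.

ΔS = 10.7 J/K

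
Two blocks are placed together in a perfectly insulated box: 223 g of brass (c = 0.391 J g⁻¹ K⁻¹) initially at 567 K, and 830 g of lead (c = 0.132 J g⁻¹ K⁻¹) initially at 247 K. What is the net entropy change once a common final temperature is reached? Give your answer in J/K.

ΔS_total = 16.8 J/K

Energy balance: T_f = (m₁c₁T₁ + m₂c₂T₂)/(m₁c₁ + m₂c₂) = 388.81 K.
ΔS₁ = m₁c₁ ln(T_f/T₁) = 87.193 × ln(388.81/567) = -32.89 J/K.
ΔS₂ = m₂c₂ ln(T_f/T₂) = 109.56 × ln(388.81/247) = 49.71 J/K.
ΔS_total = -32.89 + 49.71 = 16.8 J/K.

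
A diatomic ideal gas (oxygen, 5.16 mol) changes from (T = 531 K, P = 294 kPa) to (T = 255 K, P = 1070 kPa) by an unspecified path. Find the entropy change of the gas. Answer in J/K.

ΔS = nC_p ln(T₂/T₁) − nR ln(P₂/P₁), with C_p = 7R/2 = 29.1 J mol⁻¹ K⁻¹ for a diatomic ideal gas.
ΔS = 5.16 × [29.1 × ln(255/531) − 8.314 × ln(1070/294)] = -166 J/K.

ΔS = -166 J/K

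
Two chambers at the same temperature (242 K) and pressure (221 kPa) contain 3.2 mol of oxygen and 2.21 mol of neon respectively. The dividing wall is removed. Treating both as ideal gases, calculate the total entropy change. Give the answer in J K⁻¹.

Mole fractions: x_A = 3.2/5.41 = 0.591, x_B = 0.409.
ΔS_mix = −R(n_A ln x_A + n_B ln x_B) = −8.314 × (3.2 ln 0.591 + 2.21 ln 0.409) = 30.4 J/K.

ΔS_mix = 30.4 J/K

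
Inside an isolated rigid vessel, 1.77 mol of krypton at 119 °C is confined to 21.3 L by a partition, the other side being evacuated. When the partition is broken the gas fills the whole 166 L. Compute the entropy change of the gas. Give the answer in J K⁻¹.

ΔS_gas = 30.2 J/K

No heat is exchanged and no work is done, so the ideal-gas temperature stays constant.
Entropy is a state function; using a reversible isothermal path, ΔS_gas = nR ln(V₂/V₁) = 1.77 × 8.314 × ln(166/21.3) = 30.2 J/K.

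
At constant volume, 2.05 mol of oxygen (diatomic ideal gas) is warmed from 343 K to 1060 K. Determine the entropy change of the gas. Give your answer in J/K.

At constant volume, ΔS = nC_V ln(T₂/T₁) with C_V = 5R/2 = 20.79 J mol⁻¹ K⁻¹.
ΔS = 2.05 × 20.79 × ln(1060/343) = 48.1 J/K.

ΔS = 48.1 J/K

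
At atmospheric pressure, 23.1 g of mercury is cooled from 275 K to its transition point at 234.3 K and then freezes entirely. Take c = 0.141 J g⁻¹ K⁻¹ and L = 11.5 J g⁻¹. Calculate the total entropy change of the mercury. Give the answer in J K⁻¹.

Cooling step: ΔS₁ = m c ln(T_tr/T_i) = 23.1 × 0.141 × ln(234.3/275) = -0.5217 J/K.
Phase change: ΔS₂ = −mL/T_tr = −23.1 × 11.5 / 234.3 = -1.134 J/K.
ΔS_total = (-0.5217) + (-1.134) = -1.66 J/K.

ΔS = -1.66 J/K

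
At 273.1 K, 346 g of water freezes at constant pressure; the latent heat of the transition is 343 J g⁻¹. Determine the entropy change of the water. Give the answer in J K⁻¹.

Heat released by the substance: Q = −mL = −346 × 343 = −118678 J.
At constant T, ΔS = Q_rev/T = −118678 / 273.1 = -435 J/K.

ΔS = -435 J/K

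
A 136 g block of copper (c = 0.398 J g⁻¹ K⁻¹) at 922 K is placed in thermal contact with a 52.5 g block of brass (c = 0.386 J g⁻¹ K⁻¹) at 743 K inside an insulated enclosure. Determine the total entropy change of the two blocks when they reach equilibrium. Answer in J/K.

ΔS_total = 0.332 J/K

Energy balance: T_f = (m₁c₁T₁ + m₂c₂T₂)/(m₁c₁ + m₂c₂) = 873.24 K.
ΔS₁ = m₁c₁ ln(T_f/T₁) = 54.128 × ln(873.24/922) = -2.941 J/K.
ΔS₂ = m₂c₂ ln(T_f/T₂) = 20.265 × ln(873.24/743) = 3.273 J/K.
ΔS_total = -2.941 + 3.273 = 0.332 J/K.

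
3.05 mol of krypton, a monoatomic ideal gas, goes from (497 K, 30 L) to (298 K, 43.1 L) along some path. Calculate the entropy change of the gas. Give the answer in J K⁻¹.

Entropy is a state function: ΔS = nC_V ln(T₂/T₁) + nR ln(V₂/V₁), with C_V = 3R/2 = 12.47 J mol⁻¹ K⁻¹ for a monoatomic ideal gas.
ΔS = 3.05 × [12.47 × ln(298/497) + 8.314 × ln(43.1/30)] = -10.3 J/K.

ΔS = -10.3 J/K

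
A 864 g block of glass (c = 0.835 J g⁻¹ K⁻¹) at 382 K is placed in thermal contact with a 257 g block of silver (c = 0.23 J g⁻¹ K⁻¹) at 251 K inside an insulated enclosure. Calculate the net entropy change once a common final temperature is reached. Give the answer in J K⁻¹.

Energy balance: T_f = (m₁c₁T₁ + m₂c₂T₂)/(m₁c₁ + m₂c₂) = 372.08 K.
ΔS₁ = m₁c₁ ln(T_f/T₁) = 721.44 × ln(372.08/382) = -18.98 J/K.
ΔS₂ = m₂c₂ ln(T_f/T₂) = 59.11 × ln(372.08/251) = 23.27 J/K.
ΔS_total = -18.98 + 23.27 = 4.29 J/K.

ΔS_total = 4.29 J/K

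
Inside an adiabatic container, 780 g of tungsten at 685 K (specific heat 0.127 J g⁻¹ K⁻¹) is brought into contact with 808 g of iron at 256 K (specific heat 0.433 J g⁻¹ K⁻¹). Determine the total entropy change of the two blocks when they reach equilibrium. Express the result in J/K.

Energy balance: T_f = (m₁c₁T₁ + m₂c₂T₂)/(m₁c₁ + m₂c₂) = 350.66 K.
ΔS₁ = m₁c₁ ln(T_f/T₁) = 99.06 × ln(350.66/685) = -66.33 J/K.
ΔS₂ = m₂c₂ ln(T_f/T₂) = 349.864 × ln(350.66/256) = 110.1 J/K.
ΔS_total = -66.33 + 110.1 = 43.8 J/K.

ΔS_total = 43.8 J/K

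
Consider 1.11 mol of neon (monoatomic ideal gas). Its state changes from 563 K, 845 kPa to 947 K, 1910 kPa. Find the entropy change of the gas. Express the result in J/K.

ΔS = 4.47 J/K

ΔS = nC_p ln(T₂/T₁) − nR ln(P₂/P₁), with C_p = 5R/2 = 20.79 J mol⁻¹ K⁻¹ for a monoatomic ideal gas.
ΔS = 1.11 × [20.79 × ln(947/563) − 8.314 × ln(1910/845)] = 4.47 J/K.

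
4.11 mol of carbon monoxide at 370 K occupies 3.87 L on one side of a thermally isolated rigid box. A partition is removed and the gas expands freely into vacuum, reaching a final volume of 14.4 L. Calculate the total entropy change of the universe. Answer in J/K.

No heat is exchanged and no work is done, so the ideal-gas temperature stays constant.
Entropy is a state function; using a reversible isothermal path, ΔS_gas = nR ln(V₂/V₁) = 4.11 × 8.314 × ln(14.4/3.87) = 44.9 J/K.
The insulated surroundings exchange no heat, so ΔS_surr = 0 and ΔS_universe = ΔS_gas.

ΔS_universe = 44.9 J/K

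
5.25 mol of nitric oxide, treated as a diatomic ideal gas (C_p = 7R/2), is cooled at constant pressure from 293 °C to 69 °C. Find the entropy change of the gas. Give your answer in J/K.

ΔS = -76.9 J/K

In kelvin: T₁ = 566.15 K, T₂ = 342.15 K. At constant pressure, ΔS = nC_p ln(T₂/T₁) with C_p = 7R/2 = 29.1 J mol⁻¹ K⁻¹.
ΔS = 5.25 × 29.1 × ln(342.15/566.15) = -76.9 J/K.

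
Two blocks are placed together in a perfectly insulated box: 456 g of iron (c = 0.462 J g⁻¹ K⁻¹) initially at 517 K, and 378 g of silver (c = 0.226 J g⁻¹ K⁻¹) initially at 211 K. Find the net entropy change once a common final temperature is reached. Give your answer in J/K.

Energy balance: T_f = (m₁c₁T₁ + m₂c₂T₂)/(m₁c₁ + m₂c₂) = 428.72 K.
ΔS₁ = m₁c₁ ln(T_f/T₁) = 210.672 × ln(428.72/517) = -39.45 J/K.
ΔS₂ = m₂c₂ ln(T_f/T₂) = 85.428 × ln(428.72/211) = 60.56 J/K.
ΔS_total = -39.45 + 60.56 = 21.1 J/K.

ΔS_total = 21.1 J/K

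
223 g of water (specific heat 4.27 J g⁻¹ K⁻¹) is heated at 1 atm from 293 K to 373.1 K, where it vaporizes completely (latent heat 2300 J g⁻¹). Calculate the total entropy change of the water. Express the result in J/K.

Warming step: ΔS₁ = m c ln(T_tr/T_i) = 223 × 4.27 × ln(373.1/293) = 230.12 J/K.
Phase change: ΔS₂ = +mL/T_tr = 223 × 2300 / 373.1 = 1374.7 J/K.
ΔS_total = (230.12) + (1374.7) = 1600 J/K.

ΔS = 1600 J/K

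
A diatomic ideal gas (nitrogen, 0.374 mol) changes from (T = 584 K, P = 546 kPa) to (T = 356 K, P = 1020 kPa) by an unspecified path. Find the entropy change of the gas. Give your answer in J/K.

ΔS = nC_p ln(T₂/T₁) − nR ln(P₂/P₁), with C_p = 7R/2 = 29.1 J mol⁻¹ K⁻¹ for a diatomic ideal gas.
ΔS = 0.374 × [29.1 × ln(356/584) − 8.314 × ln(1020/546)] = -7.33 J/K.

ΔS = -7.33 J/K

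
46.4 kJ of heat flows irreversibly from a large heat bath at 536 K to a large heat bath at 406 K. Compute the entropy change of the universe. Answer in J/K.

ΔS_hot = −Q/T_H = −46400/536 = -86.57 J/K and ΔS_cold = +Q/T_C = 46400/406 = 114.3 J/K.
ΔS_total = -86.57 + 114.3 = 27.7 J/K, positive as the second law requires.

ΔS_total = 27.7 J/K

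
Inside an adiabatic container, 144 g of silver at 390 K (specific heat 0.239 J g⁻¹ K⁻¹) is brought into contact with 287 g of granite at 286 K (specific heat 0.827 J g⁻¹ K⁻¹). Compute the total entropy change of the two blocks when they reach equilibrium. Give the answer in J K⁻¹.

ΔS_total = 1.56 J/K

Energy balance: T_f = (m₁c₁T₁ + m₂c₂T₂)/(m₁c₁ + m₂c₂) = 299.17 K.
ΔS₁ = m₁c₁ ln(T_f/T₁) = 34.416 × ln(299.17/390) = -9.125 J/K.
ΔS₂ = m₂c₂ ln(T_f/T₂) = 237.349 × ln(299.17/286) = 10.69 J/K.
ΔS_total = -9.125 + 10.69 = 1.56 J/K.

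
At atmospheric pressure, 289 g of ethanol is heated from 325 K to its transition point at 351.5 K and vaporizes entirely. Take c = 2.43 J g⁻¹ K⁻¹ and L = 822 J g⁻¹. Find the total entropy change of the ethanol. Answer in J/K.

ΔS = 731 J/K

Warming step: ΔS₁ = m c ln(T_tr/T_i) = 289 × 2.43 × ln(351.5/325) = 55.05 J/K.
Phase change: ΔS₂ = +mL/T_tr = 289 × 822 / 351.5 = 675.8 J/K.
ΔS_total = (55.05) + (675.8) = 731 J/K.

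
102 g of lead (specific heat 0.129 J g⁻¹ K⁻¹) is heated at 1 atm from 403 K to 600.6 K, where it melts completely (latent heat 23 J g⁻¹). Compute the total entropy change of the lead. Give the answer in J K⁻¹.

ΔS = 9.16 J/K

Warming step: ΔS₁ = m c ln(T_tr/T_i) = 102 × 0.129 × ln(600.6/403) = 5.25 J/K.
Phase change: ΔS₂ = +mL/T_tr = 102 × 23 / 600.6 = 3.906 J/K.
ΔS_total = (5.25) + (3.906) = 9.16 J/K.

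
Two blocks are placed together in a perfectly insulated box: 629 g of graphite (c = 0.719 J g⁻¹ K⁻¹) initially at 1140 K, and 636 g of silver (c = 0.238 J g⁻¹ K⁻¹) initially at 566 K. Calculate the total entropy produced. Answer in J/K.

Energy balance: T_f = (m₁c₁T₁ + m₂c₂T₂)/(m₁c₁ + m₂c₂) = 996.06 K.
ΔS₁ = m₁c₁ ln(T_f/T₁) = 452.251 × ln(996.06/1140) = -61.04 J/K.
ΔS₂ = m₂c₂ ln(T_f/T₂) = 151.368 × ln(996.06/566) = 85.56 J/K.
ΔS_total = -61.04 + 85.56 = 24.5 J/K.

ΔS_total = 24.5 J/K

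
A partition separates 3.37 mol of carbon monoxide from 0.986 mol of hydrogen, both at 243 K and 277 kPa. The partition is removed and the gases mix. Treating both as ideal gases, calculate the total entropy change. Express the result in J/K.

ΔS_mix = 19.4 J/K

Mole fractions: x_A = 3.37/4.36 = 0.774, x_B = 0.226.
ΔS_mix = −R(n_A ln x_A + n_B ln x_B) = −8.314 × (3.37 ln 0.774 + 0.986 ln 0.226) = 19.4 J/K.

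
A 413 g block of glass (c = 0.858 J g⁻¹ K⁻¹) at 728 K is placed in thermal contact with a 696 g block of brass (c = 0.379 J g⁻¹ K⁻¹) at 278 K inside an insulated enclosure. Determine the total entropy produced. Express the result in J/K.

Energy balance: T_f = (m₁c₁T₁ + m₂c₂T₂)/(m₁c₁ + m₂c₂) = 535.97 K.
ΔS₁ = m₁c₁ ln(T_f/T₁) = 354.354 × ln(535.97/728) = -108.51 J/K.
ΔS₂ = m₂c₂ ln(T_f/T₂) = 263.784 × ln(535.97/278) = 173.16 J/K.
ΔS_total = -108.51 + 173.16 = 64.6 J/K.

ΔS_total = 64.6 J/K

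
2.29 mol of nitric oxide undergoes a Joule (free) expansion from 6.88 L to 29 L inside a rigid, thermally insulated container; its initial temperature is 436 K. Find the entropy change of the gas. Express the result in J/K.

ΔS_gas = 27.4 J/K

For an ideal gas in free expansion Q = 0 and W = 0, so T is unchanged.
Entropy is a state function; using a reversible isothermal path, ΔS_gas = nR ln(V₂/V₁) = 2.29 × 8.314 × ln(29/6.88) = 27.4 J/K.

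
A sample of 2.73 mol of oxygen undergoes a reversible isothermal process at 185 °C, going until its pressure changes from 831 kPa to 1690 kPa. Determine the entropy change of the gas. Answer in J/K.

For an isothermal ideal gas ΔS_gas = nR ln(P₁/P₂) = 2.73 × 8.314 × ln(831/1690) = -16.1 J/K.

ΔS_gas = -16.1 J/K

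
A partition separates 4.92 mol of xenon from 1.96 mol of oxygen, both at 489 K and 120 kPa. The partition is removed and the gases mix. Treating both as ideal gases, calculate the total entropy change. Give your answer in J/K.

Mole fractions: x_A = 4.92/6.88 = 0.715, x_B = 0.285.
ΔS_mix = −R(n_A ln x_A + n_B ln x_B) = −8.314 × (4.92 ln 0.715 + 1.96 ln 0.285) = 34.2 J/K.

ΔS_mix = 34.2 J/K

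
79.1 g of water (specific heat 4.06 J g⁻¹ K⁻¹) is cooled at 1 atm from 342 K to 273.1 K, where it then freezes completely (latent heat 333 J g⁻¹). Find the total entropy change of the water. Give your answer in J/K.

ΔS = -169 J/K

Cooling step: ΔS₁ = m c ln(T_tr/T_i) = 79.1 × 4.06 × ln(273.1/342) = -72.25 J/K.
Phase change: ΔS₂ = −mL/T_tr = −79.1 × 333 / 273.1 = -96.45 J/K.
ΔS_total = (-72.25) + (-96.45) = -169 J/K.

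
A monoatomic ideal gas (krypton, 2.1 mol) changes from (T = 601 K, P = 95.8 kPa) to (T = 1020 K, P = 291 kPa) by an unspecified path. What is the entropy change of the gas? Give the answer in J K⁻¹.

ΔS = nC_p ln(T₂/T₁) − nR ln(P₂/P₁), with C_p = 5R/2 = 20.79 J mol⁻¹ K⁻¹ for a monoatomic ideal gas.
ΔS = 2.1 × [20.79 × ln(1020/601) − 8.314 × ln(291/95.8)] = 3.69 J/K.

ΔS = 3.69 J/K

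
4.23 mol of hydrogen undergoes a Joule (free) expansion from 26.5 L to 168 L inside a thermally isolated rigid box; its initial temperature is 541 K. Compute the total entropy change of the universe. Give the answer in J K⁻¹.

For an ideal gas in free expansion Q = 0 and W = 0, so T is unchanged.
Entropy is a state function; using a reversible isothermal path, ΔS_gas = nR ln(V₂/V₁) = 4.23 × 8.314 × ln(168/26.5) = 64.9 J/K.
The insulated surroundings exchange no heat, so ΔS_surr = 0 and ΔS_universe = ΔS_gas.

ΔS_universe = 64.9 J/K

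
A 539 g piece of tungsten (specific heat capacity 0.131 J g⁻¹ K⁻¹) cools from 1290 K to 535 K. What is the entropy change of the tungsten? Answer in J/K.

ΔS = ∫dQ_rev/T = m c ln(T₂/T₁) = 539 × 0.131 × ln(535/1290) = -62.1 J/K.

ΔS = -62.1 J/K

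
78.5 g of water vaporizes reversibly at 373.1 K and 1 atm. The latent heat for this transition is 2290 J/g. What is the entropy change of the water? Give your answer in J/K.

ΔS = 482 J/K

Heat absorbed by the substance: Q = mL = 78.5 × 2290 = 179765 J.
At constant T, ΔS = Q_rev/T = 179765 / 373.1 = 482 J/K.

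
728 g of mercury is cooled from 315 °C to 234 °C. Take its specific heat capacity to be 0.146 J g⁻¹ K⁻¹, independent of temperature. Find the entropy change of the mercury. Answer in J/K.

ΔS = -15.7 J/K

In kelvin: T₁ = 588.15 K, T₂ = 507.15 K. ΔS = ∫dQ_rev/T = m c ln(T₂/T₁) = 728 × 0.146 × ln(507.15/588.15) = -15.7 J/K.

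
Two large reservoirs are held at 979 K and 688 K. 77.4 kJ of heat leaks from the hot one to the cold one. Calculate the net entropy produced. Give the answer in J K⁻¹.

ΔS_hot = −Q/T_H = −77400/979 = -79.06 J/K and ΔS_cold = +Q/T_C = 77400/688 = 112.5 J/K.
ΔS_total = -79.06 + 112.5 = 33.4 J/K, positive as the second law requires.

ΔS_total = 33.4 J/K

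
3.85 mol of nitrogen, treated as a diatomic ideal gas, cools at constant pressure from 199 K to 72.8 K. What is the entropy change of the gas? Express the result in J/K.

At constant pressure, ΔS = nC_p ln(T₂/T₁) with C_p = 7R/2 = 29.1 J mol⁻¹ K⁻¹.
ΔS = 3.85 × 29.1 × ln(72.8/199) = -113 J/K.

ΔS = -113 J/K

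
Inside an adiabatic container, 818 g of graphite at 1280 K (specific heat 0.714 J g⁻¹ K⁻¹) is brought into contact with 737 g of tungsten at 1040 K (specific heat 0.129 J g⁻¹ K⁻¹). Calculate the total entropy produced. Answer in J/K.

Energy balance: T_f = (m₁c₁T₁ + m₂c₂T₂)/(m₁c₁ + m₂c₂) = 1246.4 K.
ΔS₁ = m₁c₁ ln(T_f/T₁) = 584.052 × ln(1246.4/1280) = -15.535 J/K.
ΔS₂ = m₂c₂ ln(T_f/T₂) = 95.073 × ln(1246.4/1040) = 17.212 J/K.
ΔS_total = -15.535 + 17.212 = 1.68 J/K.

ΔS_total = 1.68 J/K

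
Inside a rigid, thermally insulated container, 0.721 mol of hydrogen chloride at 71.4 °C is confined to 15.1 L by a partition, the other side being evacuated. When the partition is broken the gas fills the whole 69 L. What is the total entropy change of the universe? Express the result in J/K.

For an ideal gas in free expansion Q = 0 and W = 0, so T is unchanged.
Entropy is a state function; using a reversible isothermal path, ΔS_gas = nR ln(V₂/V₁) = 0.721 × 8.314 × ln(69/15.1) = 9.11 J/K.
The insulated surroundings exchange no heat, so ΔS_surr = 0 and ΔS_universe = ΔS_gas.

ΔS_universe = 9.11 J/K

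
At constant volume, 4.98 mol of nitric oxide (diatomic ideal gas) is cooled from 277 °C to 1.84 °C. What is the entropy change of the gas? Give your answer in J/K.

ΔS = -71.8 J/K

In kelvin: T₁ = 550.15 K, T₂ = 274.99 K. At constant volume, ΔS = nC_V ln(T₂/T₁) with C_V = 5R/2 = 20.79 J mol⁻¹ K⁻¹.
ΔS = 4.98 × 20.79 × ln(274.99/550.15) = -71.8 J/K.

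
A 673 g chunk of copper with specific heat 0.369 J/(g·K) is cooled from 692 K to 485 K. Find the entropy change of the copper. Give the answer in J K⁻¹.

ΔS = ∫dQ_rev/T = m c ln(T₂/T₁) = 673 × 0.369 × ln(485/692) = -88.3 J/K.

ΔS = -88.3 J/K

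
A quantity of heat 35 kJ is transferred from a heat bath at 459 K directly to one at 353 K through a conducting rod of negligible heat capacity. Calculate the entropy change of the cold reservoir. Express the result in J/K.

The cold reservoir gains heat Q, so ΔS_cold = +Q/T_C = 35000/353 = 99.2 J/K.

ΔS_cold = 99.2 J/K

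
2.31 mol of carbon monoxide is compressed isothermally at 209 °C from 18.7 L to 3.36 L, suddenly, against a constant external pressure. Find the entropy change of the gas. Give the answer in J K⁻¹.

Entropy is a state function, so ΔS_gas depends only on the end states.
For an isothermal ideal gas ΔS_gas = nR ln(V₂/V₁) = 2.31 × 8.314 × ln(3.36/18.7) = -33 J/K.

ΔS_gas = -33 J/K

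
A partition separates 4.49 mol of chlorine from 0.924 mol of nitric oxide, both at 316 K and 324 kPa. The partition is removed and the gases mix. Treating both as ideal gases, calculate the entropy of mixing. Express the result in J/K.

ΔS_mix = 20.6 J/K

Mole fractions: x_A = 4.49/5.41 = 0.829, x_B = 0.171.
ΔS_mix = −R(n_A ln x_A + n_B ln x_B) = −8.314 × (4.49 ln 0.829 + 0.924 ln 0.171) = 20.6 J/K.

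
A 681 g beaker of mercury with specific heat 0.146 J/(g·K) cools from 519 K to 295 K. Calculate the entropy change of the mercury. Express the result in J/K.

ΔS = ∫dQ_rev/T = m c ln(T₂/T₁) = 681 × 0.146 × ln(295/519) = -56.2 J/K.

ΔS = -56.2 J/K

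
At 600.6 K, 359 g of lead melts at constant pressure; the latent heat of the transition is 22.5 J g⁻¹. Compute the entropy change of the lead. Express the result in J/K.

ΔS = 13.4 J/K

Heat absorbed by the substance: Q = mL = 359 × 22.5 = 8077.5 J.
At constant T, ΔS = Q_rev/T = 8077.5 / 600.6 = 13.4 J/K.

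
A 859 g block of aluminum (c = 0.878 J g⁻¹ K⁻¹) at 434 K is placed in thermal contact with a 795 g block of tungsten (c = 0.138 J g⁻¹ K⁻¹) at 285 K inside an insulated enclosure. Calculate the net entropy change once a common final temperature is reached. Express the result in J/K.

ΔS_total = 7.63 J/K

Energy balance: T_f = (m₁c₁T₁ + m₂c₂T₂)/(m₁c₁ + m₂c₂) = 415.08 K.
ΔS₁ = m₁c₁ ln(T_f/T₁) = 754.202 × ln(415.08/434) = -33.62 J/K.
ΔS₂ = m₂c₂ ln(T_f/T₂) = 109.71 × ln(415.08/285) = 41.25 J/K.
ΔS_total = -33.62 + 41.25 = 7.63 J/K.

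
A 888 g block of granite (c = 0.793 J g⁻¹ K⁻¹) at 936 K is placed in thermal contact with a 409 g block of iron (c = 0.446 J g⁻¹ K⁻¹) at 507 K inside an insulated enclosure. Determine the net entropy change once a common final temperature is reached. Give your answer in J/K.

ΔS_total = 24 J/K

Energy balance: T_f = (m₁c₁T₁ + m₂c₂T₂)/(m₁c₁ + m₂c₂) = 847.73 K.
ΔS₁ = m₁c₁ ln(T_f/T₁) = 704.184 × ln(847.73/936) = -69.75 J/K.
ΔS₂ = m₂c₂ ln(T_f/T₂) = 182.414 × ln(847.73/507) = 93.77 J/K.
ΔS_total = -69.75 + 93.77 = 24 J/K.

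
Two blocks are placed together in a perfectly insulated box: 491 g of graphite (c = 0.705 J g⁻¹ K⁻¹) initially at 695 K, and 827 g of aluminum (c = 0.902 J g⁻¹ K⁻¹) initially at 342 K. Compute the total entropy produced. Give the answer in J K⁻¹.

ΔS_total = 63.6 J/K

Energy balance: T_f = (m₁c₁T₁ + m₂c₂T₂)/(m₁c₁ + m₂c₂) = 453.89 K.
ΔS₁ = m₁c₁ ln(T_f/T₁) = 346.155 × ln(453.89/695) = -147.5 J/K.
ΔS₂ = m₂c₂ ln(T_f/T₂) = 745.954 × ln(453.89/342) = 211.1 J/K.
ΔS_total = -147.5 + 211.1 = 63.6 J/K.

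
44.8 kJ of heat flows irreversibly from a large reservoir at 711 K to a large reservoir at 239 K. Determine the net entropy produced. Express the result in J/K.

ΔS_hot = −Q/T_H = −44800/711 = -63.01 J/K and ΔS_cold = +Q/T_C = 44800/239 = 187.4 J/K.
ΔS_total = -63.01 + 187.4 = 124 J/K, positive as the second law requires.

ΔS_total = 124 J/K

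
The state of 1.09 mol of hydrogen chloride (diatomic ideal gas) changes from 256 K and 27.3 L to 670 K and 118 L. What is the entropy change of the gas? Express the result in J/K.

Entropy is a state function: ΔS = nC_V ln(T₂/T₁) + nR ln(V₂/V₁), with C_V = 5R/2 = 20.79 J mol⁻¹ K⁻¹ for a diatomic ideal gas.
ΔS = 1.09 × [20.79 × ln(670/256) + 8.314 × ln(118/27.3)] = 35.1 J/K.

ΔS = 35.1 J/K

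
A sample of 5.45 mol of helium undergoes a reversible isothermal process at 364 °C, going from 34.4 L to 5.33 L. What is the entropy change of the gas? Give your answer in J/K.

ΔS_gas = -84.5 J/K

For an isothermal ideal gas ΔS_gas = nR ln(V₂/V₁) = 5.45 × 8.314 × ln(5.33/34.4) = -84.5 J/K.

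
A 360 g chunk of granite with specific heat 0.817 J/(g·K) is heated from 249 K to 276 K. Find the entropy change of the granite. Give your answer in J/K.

ΔS = 30.3 J/K

ΔS = ∫dQ_rev/T = m c ln(T₂/T₁) = 360 × 0.817 × ln(276/249) = 30.3 J/K.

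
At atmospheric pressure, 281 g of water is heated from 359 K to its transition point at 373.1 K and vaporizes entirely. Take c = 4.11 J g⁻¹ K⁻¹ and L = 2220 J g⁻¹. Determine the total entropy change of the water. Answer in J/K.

ΔS = 1720 J/K

Warming step: ΔS₁ = m c ln(T_tr/T_i) = 281 × 4.11 × ln(373.1/359) = 44.49 J/K.
Phase change: ΔS₂ = +mL/T_tr = 281 × 2220 / 373.1 = 1672 J/K.
ΔS_total = (44.49) + (1672) = 1720 J/K.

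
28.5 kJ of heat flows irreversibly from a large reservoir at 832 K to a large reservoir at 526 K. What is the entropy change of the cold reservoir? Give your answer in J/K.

The cold reservoir gains heat Q, so ΔS_cold = +Q/T_C = 28500/526 = 54.2 J/K.

ΔS_cold = 54.2 J/K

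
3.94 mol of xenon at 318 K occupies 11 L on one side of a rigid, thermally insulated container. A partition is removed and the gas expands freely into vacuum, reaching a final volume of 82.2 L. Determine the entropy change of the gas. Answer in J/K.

ΔS_gas = 65.9 J/K

For an ideal gas in free expansion Q = 0 and W = 0, so T is unchanged.
Entropy is a state function; using a reversible isothermal path, ΔS_gas = nR ln(V₂/V₁) = 3.94 × 8.314 × ln(82.2/11) = 65.9 J/K.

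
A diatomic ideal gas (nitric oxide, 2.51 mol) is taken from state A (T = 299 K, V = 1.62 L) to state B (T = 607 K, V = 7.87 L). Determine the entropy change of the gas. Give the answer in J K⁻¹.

ΔS = 69.9 J/K

Entropy is a state function: ΔS = nC_V ln(T₂/T₁) + nR ln(V₂/V₁), with C_V = 5R/2 = 20.79 J mol⁻¹ K⁻¹ for a diatomic ideal gas.
ΔS = 2.51 × [20.79 × ln(607/299) + 8.314 × ln(7.87/1.62)] = 69.9 J/K.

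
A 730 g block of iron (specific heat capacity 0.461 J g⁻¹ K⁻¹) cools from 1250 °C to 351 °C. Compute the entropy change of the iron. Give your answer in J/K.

In kelvin: T₁ = 1523.15 K, T₂ = 624.15 K. ΔS = ∫dQ_rev/T = m c ln(T₂/T₁) = 730 × 0.461 × ln(624.15/1523.15) = -300 J/K.

ΔS = -300 J/K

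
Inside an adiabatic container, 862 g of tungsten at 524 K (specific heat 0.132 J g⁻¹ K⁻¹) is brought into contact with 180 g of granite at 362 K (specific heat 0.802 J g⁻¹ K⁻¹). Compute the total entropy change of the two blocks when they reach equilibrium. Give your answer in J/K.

Energy balance: T_f = (m₁c₁T₁ + m₂c₂T₂)/(m₁c₁ + m₂c₂) = 433.41 K.
ΔS₁ = m₁c₁ ln(T_f/T₁) = 113.784 × ln(433.41/524) = -21.6 J/K.
ΔS₂ = m₂c₂ ln(T_f/T₂) = 144.36 × ln(433.41/362) = 25.99 J/K.
ΔS_total = -21.6 + 25.99 = 4.39 J/K.

ΔS_total = 4.39 J/K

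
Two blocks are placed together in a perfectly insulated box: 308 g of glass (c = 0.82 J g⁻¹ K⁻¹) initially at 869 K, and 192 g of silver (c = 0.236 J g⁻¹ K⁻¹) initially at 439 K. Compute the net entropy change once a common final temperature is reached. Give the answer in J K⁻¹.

Energy balance: T_f = (m₁c₁T₁ + m₂c₂T₂)/(m₁c₁ + m₂c₂) = 803.59 K.
ΔS₁ = m₁c₁ ln(T_f/T₁) = 252.56 × ln(803.59/869) = -19.764 J/K.
ΔS₂ = m₂c₂ ln(T_f/T₂) = 45.312 × ln(803.59/439) = 27.395 J/K.
ΔS_total = -19.764 + 27.395 = 7.63 J/K.

ΔS_total = 7.63 J/K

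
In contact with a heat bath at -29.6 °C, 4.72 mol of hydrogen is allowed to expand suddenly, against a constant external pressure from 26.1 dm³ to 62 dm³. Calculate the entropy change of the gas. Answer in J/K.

Entropy is a state function, so ΔS_gas depends only on the end states.
For an isothermal ideal gas ΔS_gas = nR ln(V₂/V₁) = 4.72 × 8.314 × ln(62/26.1) = 34 J/K.

ΔS_gas = 34 J/K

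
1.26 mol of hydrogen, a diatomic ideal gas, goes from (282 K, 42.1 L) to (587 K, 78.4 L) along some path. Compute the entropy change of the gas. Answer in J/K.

Entropy is a state function: ΔS = nC_V ln(T₂/T₁) + nR ln(V₂/V₁), with C_V = 5R/2 = 20.79 J mol⁻¹ K⁻¹ for a diatomic ideal gas.
ΔS = 1.26 × [20.79 × ln(587/282) + 8.314 × ln(78.4/42.1)] = 25.7 J/K.

ΔS = 25.7 J/K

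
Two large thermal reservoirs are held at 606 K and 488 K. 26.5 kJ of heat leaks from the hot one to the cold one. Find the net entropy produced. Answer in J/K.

ΔS_total = 10.6 J/K

ΔS_hot = −Q/T_H = −26500/606 = -43.73 J/K and ΔS_cold = +Q/T_C = 26500/488 = 54.3 J/K.
ΔS_total = -43.73 + 54.3 = 10.6 J/K, positive as the second law requires.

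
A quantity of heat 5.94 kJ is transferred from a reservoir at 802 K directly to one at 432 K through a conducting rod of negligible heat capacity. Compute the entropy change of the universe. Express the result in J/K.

ΔS_hot = −Q/T_H = −5940/802 = -7.406 J/K and ΔS_cold = +Q/T_C = 5940/432 = 13.75 J/K.
ΔS_total = -7.406 + 13.75 = 6.34 J/K, positive as the second law requires.

ΔS_total = 6.34 J/K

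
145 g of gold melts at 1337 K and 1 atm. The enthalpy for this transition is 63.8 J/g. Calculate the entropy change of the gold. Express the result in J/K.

ΔS = 6.92 J/K

Heat absorbed by the substance: Q = mL = 145 × 63.8 = 9251 J.
At constant T, ΔS = Q_rev/T = 9251 / 1337 = 6.92 J/K.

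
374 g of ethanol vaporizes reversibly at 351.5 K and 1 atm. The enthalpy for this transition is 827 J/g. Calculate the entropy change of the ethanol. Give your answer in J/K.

ΔS = 880 J/K

Heat absorbed by the substance: Q = mL = 374 × 827 = 309298 J.
At constant T, ΔS = Q_rev/T = 309298 / 351.5 = 880 J/K.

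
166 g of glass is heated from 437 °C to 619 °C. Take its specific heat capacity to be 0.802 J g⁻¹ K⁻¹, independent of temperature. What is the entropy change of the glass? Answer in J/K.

ΔS = 30.4 J/K

In kelvin: T₁ = 710.15 K, T₂ = 892.15 K. ΔS = ∫dQ_rev/T = m c ln(T₂/T₁) = 166 × 0.802 × ln(892.15/710.15) = 30.4 J/K.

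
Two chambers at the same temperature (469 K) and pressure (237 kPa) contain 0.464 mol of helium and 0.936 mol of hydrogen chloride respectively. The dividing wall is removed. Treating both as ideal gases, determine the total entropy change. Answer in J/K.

ΔS_mix = 7.39 J/K

Mole fractions: x_A = 0.464/1.4 = 0.331, x_B = 0.669.
ΔS_mix = −R(n_A ln x_A + n_B ln x_B) = −8.314 × (0.464 ln 0.331 + 0.936 ln 0.669) = 7.39 J/K.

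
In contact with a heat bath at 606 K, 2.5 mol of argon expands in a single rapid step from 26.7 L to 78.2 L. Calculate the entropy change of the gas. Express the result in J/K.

ΔS_gas = 22.3 J/K

Entropy is a state function, so ΔS_gas depends only on the end states.
For an isothermal ideal gas ΔS_gas = nR ln(V₂/V₁) = 2.5 × 8.314 × ln(78.2/26.7) = 22.3 J/K.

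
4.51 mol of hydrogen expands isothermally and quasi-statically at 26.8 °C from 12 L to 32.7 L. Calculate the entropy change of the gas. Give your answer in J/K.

For an isothermal ideal gas ΔS_gas = nR ln(V₂/V₁) = 4.51 × 8.314 × ln(32.7/12) = 37.6 J/K.

ΔS_gas = 37.6 J/K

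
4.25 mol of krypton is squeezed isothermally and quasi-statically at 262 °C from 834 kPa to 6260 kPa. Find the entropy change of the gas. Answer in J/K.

ΔS_gas = -71.2 J/K

For an isothermal ideal gas ΔS_gas = nR ln(P₁/P₂) = 4.25 × 8.314 × ln(834/6260) = -71.2 J/K.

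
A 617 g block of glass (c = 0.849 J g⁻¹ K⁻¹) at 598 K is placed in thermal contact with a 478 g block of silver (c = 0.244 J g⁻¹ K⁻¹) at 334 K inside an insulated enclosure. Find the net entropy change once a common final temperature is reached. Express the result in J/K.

ΔS_total = 14.3 J/K

Energy balance: T_f = (m₁c₁T₁ + m₂c₂T₂)/(m₁c₁ + m₂c₂) = 549.92 K.
ΔS₁ = m₁c₁ ln(T_f/T₁) = 523.833 × ln(549.92/598) = -43.9 J/K.
ΔS₂ = m₂c₂ ln(T_f/T₂) = 116.632 × ln(549.92/334) = 58.16 J/K.
ΔS_total = -43.9 + 58.16 = 14.3 J/K.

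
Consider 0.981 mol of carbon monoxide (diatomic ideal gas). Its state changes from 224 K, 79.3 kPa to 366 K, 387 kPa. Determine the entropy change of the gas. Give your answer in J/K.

ΔS = nC_p ln(T₂/T₁) − nR ln(P₂/P₁), with C_p = 7R/2 = 29.1 J mol⁻¹ K⁻¹ for a diatomic ideal gas.
ΔS = 0.981 × [29.1 × ln(366/224) − 8.314 × ln(387/79.3)] = 1.09 J/K.

ΔS = 1.09 J/K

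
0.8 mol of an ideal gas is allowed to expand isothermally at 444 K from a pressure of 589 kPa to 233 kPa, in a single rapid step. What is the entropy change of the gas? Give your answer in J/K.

Entropy is a state function, so ΔS_gas depends only on the end states.
For an isothermal ideal gas ΔS_gas = nR ln(P₁/P₂) = 0.8 × 8.314 × ln(589/233) = 6.17 J/K.

ΔS_gas = 6.17 J/K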